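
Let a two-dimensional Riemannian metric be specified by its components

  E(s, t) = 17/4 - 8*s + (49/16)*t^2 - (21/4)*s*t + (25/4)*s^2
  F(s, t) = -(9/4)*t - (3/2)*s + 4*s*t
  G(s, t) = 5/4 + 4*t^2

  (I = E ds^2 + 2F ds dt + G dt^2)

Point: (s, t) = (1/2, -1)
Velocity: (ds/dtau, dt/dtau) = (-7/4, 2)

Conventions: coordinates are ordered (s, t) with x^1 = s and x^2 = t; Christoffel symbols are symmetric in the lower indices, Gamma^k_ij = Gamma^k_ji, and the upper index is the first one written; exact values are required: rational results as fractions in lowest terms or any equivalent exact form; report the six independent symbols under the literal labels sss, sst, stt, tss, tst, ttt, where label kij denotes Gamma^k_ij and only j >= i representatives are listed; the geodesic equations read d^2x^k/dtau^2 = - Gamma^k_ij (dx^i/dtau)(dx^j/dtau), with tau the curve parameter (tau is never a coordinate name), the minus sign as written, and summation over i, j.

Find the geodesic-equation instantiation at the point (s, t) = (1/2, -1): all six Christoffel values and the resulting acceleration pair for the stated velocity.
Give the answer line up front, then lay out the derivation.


Answer: Gamma_sss = 69/313, Gamma_sst = -735/1252, Gamma_stt = -53/626, Gamma_tss = -121/626, Gamma_tst = -35/626, Gamma_ttt = -241/313; accelerations (d^2s/dtau^2, d^2t/dtau^2) = (-22265/5008, 32857/10016)

E = 15/2, F = -1/2, G = 21/4 at the point
E_s = 7/2, E_t = -35/4, F_s = -11/2, F_t = -1/4, G_s = 0, G_t = -8
EG - F^2 = 313/8;  g^inv = (8/313) * [[21/4, 1/2], [1/2, 15/2]]
first-kind symbols [ij,l] = (1/2)(d_i g_jl + d_j g_il - d_l g_ij): [ss,s] = E_s/2 = 7/4, [ss,t] = F_s - E_t/2 = -9/8, [st,s] = E_t/2 = -35/8, [st,t] = G_s/2 = 0, [tt,s] = F_t - G_s/2 = -1/4, [tt,t] = G_t/2 = -4
Gamma^s_ij = (G*[ij,s] - F*[ij,t])/(EG - F^2), Gamma^t_ij = (E*[ij,t] - F*[ij,s])/(EG - F^2)
Gamma_sss = 69/313, Gamma_sst = -735/1252, Gamma_stt = -53/626, Gamma_tss = -121/626, Gamma_tst = -35/626, Gamma_ttt = -241/313
d^2s/dtau^2 = -(Gamma_sss*(-7/4)^2 + 2*Gamma_sst*(-7/4)*(2) + Gamma_stt*(2)^2) = -22265/5008
d^2t/dtau^2 = -(Gamma_tss*(-7/4)^2 + 2*Gamma_tst*(-7/4)*(2) + Gamma_ttt*(2)^2) = 32857/10016


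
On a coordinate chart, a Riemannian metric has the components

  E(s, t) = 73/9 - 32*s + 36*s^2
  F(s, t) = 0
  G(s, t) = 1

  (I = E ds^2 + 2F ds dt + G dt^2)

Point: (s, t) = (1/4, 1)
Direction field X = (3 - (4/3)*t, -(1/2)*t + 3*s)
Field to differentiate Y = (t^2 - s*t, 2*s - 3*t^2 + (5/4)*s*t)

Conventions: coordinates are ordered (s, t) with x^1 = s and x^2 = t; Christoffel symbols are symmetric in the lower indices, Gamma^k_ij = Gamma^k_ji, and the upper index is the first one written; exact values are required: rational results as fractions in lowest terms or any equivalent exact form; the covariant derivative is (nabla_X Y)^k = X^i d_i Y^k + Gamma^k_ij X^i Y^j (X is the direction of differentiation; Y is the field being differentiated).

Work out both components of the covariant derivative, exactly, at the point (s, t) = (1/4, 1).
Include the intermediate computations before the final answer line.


E = 85/36, F = 0, G = 1 at the point
E_s = -14, E_t = 0, F_s = 0, F_t = 0, G_s = 0, G_t = 0
EG - F^2 = 85/36;  g^inv = (36/85) * [[1, 0], [0, 85/36]]
first-kind symbols [ij,l] = (1/2)(d_i g_jl + d_j g_il - d_l g_ij): [ss,s] = E_s/2 = -7, [ss,t] = F_s - E_t/2 = 0, [st,s] = E_t/2 = 0, [st,t] = G_s/2 = 0, [tt,s] = F_t - G_s/2 = 0, [tt,t] = G_t/2 = 0
Gamma^s_ij = (G*[ij,s] - F*[ij,t])/(EG - F^2), Gamma^t_ij = (E*[ij,t] - F*[ij,s])/(EG - F^2)
Gamma_sss = -252/85, Gamma_sst = 0, Gamma_stt = 0, Gamma_tss = 0, Gamma_tst = 0, Gamma_ttt = 0
X = (5/3, 1/4), Y = (3/4, -35/16) at the point

Answer: (nabla_X Y)^s = -4027/816, (nabla_X Y)^t = 767/192


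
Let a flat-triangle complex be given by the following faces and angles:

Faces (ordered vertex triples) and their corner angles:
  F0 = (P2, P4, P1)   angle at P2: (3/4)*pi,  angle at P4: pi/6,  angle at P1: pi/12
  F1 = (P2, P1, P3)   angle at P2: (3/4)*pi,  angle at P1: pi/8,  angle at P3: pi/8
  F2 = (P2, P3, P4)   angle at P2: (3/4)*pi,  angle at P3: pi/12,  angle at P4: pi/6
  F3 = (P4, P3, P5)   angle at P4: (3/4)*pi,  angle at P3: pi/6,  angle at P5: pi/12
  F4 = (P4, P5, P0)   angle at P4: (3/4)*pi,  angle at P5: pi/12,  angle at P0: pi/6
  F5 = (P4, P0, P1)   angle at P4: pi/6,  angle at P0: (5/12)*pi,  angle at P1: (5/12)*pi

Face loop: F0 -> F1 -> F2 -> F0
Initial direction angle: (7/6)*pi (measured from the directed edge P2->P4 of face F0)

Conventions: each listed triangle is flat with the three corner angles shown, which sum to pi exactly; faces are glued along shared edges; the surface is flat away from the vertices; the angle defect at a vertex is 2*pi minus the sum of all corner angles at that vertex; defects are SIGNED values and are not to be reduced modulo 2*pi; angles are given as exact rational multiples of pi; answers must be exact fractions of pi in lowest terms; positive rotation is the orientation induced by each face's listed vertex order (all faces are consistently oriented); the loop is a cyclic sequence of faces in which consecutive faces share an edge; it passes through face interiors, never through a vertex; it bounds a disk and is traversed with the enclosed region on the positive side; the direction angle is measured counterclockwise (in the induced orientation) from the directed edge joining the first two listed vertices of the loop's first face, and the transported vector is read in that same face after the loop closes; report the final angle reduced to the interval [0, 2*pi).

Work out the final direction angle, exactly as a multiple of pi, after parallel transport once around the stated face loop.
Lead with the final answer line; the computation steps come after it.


Answer: final direction angle = (11/12)*pi

enclosed vertex P2: corner angles sum to (9/4)*pi, defect = 2*pi - (9/4)*pi = -pi/4
summing the enclosed defects onto the initial angle, mod 2*pi in the induced orientation:
final angle = (7/6)*pi - pi/4 = (11/12)*pi (mod 2*pi)


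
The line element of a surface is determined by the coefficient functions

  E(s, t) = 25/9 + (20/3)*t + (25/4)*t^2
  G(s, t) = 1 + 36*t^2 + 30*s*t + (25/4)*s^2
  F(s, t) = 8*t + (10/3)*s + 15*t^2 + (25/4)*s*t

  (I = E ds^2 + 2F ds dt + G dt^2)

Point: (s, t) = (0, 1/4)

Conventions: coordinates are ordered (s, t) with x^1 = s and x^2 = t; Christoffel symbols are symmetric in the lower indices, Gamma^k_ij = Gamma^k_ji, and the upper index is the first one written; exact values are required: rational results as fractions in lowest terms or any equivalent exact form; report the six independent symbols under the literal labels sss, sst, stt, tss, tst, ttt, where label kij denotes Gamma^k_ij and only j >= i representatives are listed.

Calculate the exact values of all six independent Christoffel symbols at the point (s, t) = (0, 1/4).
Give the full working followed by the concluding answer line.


E = 2785/576, F = 47/16, G = 13/4 at the point
E_s = 0, E_t = 235/24, F_s = 235/48, F_t = 31/2, G_s = 15/2, G_t = 18
EG - F^2 = 4081/576;  g^inv = (576/4081) * [[13/4, -47/16], [-47/16, 2785/576]]
first-kind symbols [ij,l] = (1/2)(d_i g_jl + d_j g_il - d_l g_ij): [ss,s] = E_s/2 = 0, [ss,t] = F_s - E_t/2 = 0, [st,s] = E_t/2 = 235/48, [st,t] = G_s/2 = 15/4, [tt,s] = F_t - G_s/2 = 47/4, [tt,t] = G_t/2 = 9
Gamma^s_ij = (G*[ij,s] - F*[ij,t])/(EG - F^2), Gamma^t_ij = (E*[ij,t] - F*[ij,s])/(EG - F^2)

Answer: Gamma_sss = 0, Gamma_sst = 2820/4081, Gamma_stt = 6768/4081, Gamma_tss = 0, Gamma_tst = 2160/4081, Gamma_ttt = 5184/4081


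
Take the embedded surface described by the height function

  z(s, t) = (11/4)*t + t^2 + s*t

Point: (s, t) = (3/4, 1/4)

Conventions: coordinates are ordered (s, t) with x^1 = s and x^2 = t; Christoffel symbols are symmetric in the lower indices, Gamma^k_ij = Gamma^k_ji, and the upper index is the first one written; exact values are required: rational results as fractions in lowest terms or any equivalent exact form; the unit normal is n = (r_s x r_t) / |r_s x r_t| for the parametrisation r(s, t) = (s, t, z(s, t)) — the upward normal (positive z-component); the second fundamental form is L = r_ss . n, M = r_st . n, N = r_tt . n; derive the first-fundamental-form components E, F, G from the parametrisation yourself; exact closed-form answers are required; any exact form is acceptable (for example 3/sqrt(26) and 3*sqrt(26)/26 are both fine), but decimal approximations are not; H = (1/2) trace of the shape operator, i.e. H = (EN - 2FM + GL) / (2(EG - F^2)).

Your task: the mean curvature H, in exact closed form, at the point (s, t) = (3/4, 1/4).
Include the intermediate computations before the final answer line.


z_s = 1/4, z_t = 4, z_ss = 0, z_st = 1, z_tt = 2
E = 17/16, F = 1, G = 17; answer radicand W^2 = 273/16
unnormalised second-form numerators: l = 0, m = 1, n = 2; L = l/sqrt(273/16), and similarly M = m/sqrt(W^2), N = n/sqrt(W^2)
H = (E*n - 2*F*m + G*l) / (2*(EG - F^2)*sqrt(W^2)); E*n - 2*F*m + G*l = 1/8, EG - F^2 = 273/16, so H = (1/273)/sqrt(273/16)

Answer: H = 4*sqrt(273)/74529


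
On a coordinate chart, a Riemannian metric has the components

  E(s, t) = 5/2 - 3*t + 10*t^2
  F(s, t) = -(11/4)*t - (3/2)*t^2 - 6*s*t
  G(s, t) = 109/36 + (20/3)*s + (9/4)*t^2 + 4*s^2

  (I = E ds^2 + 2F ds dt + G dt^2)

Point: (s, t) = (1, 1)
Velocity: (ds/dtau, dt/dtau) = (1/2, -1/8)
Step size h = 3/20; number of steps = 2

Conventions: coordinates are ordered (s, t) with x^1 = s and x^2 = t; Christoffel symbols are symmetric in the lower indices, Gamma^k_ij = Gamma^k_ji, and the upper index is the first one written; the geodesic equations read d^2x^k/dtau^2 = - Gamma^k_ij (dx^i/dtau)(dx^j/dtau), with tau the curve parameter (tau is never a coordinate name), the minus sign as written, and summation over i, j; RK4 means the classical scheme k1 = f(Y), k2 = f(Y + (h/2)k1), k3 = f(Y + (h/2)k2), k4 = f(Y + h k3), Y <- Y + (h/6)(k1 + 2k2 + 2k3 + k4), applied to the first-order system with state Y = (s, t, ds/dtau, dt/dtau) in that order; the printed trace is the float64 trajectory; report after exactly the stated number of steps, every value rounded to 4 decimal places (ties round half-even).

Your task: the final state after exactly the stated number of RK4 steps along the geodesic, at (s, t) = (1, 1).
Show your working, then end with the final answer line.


f(Y) = (ds/dtau, dt/dtau, -Gamma^s_ij Y'^i Y'^j, -Gamma^t_ij Y'^i Y'^j) with the Gammas evaluated at the stage position; h = 0.150000; intermediate values shown to 6 dp
step 0: s = 1.0000, t = 1.0000, ds/dtau = 0.5000, dt/dtau = -0.1250
step 1:
  k1: at (s, t) = (1.000000, 1.000000), (ds/dtau, dt/dtau) = (0.500000, -0.125000); Gamma_sss = -3.202454, Gamma_sst = 4.539877, Gamma_stt = -6.059305, Gamma_tss = -2.968128, Gamma_tst = 3.378423, Gamma_ttt = -3.754152; k1 = (0.500000, -0.125000, 1.462775, 1.222994)
  k2: at (s, t) = (1.037500, 0.990625), (ds/dtau, dt/dtau) = (0.609708, -0.033275); Gamma_sss = -3.208060, Gamma_sst = 4.657602, Gamma_stt = -6.400411, Gamma_tss = -2.891874, Gamma_tst = 3.387360, Gamma_ttt = -3.894604; k2 = (0.609708, -0.033275, 1.388654, 1.216797)
  k3: at (s, t) = (1.045728, 0.997504), (ds/dtau, dt/dtau) = (0.604149, -0.033740); Gamma_sss = -3.230012, Gamma_sst = 4.675674, Gamma_stt = -6.405484, Gamma_tss = -2.910921, Gamma_tst = 3.406187, Gamma_ttt = -3.911393; k3 = (0.604149, -0.033740, 1.376853, 1.205792)
  k4: at (s, t) = (1.090622, 0.994939), (ds/dtau, dt/dtau) = (0.706528, 0.055869); Gamma_sss = -3.254478, Gamma_sst = 4.808465, Gamma_stt = -6.755671, Gamma_tss = -2.854980, Gamma_tst = 3.430869, Gamma_ttt = -4.065114; k4 = (0.706528, 0.055869, 1.266055, 1.166990)
  Y <- Y + (h/6)(k1 + 2k2 + 2k3 + k4): s = 1.0909, t = 0.9949, ds/dtau = 0.7065, dt/dtau = 0.0559
step 2:
  k1: at (s, t) = (1.090856, 0.994921), (ds/dtau, dt/dtau) = (0.706496, 0.055879); Gamma_sss = -3.254588, Gamma_sst = 4.809158, Gamma_stt = -6.757556, Gamma_tss = -2.854672, Gamma_tst = 3.430982, Gamma_ttt = -4.065919; k1 = (0.706496, 0.055879, 1.265870, 1.166668)
  k2: at (s, t) = (1.143843, 0.999112), (ds/dtau, dt/dtau) = (0.801436, 0.143379); Gamma_sss = -3.299682, Gamma_sst = 4.960629, Gamma_stt = -7.122074, Gamma_tss = -2.819094, Gamma_tst = 3.473292, Gamma_ttt = -4.236509; k2 = (0.801436, 0.143379, 1.125754, 1.099570)
  k3: at (s, t) = (1.150964, 1.005674), (ds/dtau, dt/dtau) = (0.790928, 0.138347); Gamma_sss = -3.321268, Gamma_sst = 4.977099, Gamma_stt = -7.121178, Gamma_tss = -2.838841, Gamma_tst = 3.492042, Gamma_ttt = -4.251153; k3 = (0.790928, 0.138347, 1.124761, 1.093036)
  k4: at (s, t) = (1.209495, 1.015673), (ds/dtau, dt/dtau) = (0.875210, 0.219834); Gamma_sss = -3.385067, Gamma_sst = 5.142904, Gamma_stt = -7.487633, Gamma_tss = -2.823654, Gamma_tst = 3.550770, Gamma_ttt = -4.433416; k4 = (0.875210, 0.219834, 0.975791, 1.010808)
  Y <- Y + (h/6)(k1 + 2k2 + 2k3 + k4): s = 1.2100, t = 1.0159, ds/dtau = 0.8751, dt/dtau = 0.2199

Answer: s = 1.2100, t = 1.0159, ds/dtau = 0.8751, dt/dtau = 0.2199


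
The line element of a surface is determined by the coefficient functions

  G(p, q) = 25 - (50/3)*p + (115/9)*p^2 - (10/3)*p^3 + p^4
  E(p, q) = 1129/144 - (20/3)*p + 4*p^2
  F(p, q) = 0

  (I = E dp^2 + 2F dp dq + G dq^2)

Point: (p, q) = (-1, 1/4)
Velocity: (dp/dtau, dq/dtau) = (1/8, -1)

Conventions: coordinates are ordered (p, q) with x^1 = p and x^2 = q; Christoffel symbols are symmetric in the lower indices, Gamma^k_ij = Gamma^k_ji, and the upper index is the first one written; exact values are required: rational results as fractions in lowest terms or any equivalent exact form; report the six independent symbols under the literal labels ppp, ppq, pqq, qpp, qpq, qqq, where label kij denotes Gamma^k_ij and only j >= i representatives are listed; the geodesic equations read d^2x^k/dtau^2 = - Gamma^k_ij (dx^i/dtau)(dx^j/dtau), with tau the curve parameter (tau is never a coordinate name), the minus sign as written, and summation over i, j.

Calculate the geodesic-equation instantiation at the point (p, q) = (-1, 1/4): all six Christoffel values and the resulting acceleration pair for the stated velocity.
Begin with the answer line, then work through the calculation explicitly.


Answer: Gamma_ppp = -1056/2665, Gamma_ppq = 0, Gamma_pqq = 4048/2665, Gamma_qpp = 0, Gamma_qpq = -11/23, Gamma_qqq = 0; accelerations (d^2p/dtau^2, d^2q/dtau^2) = (-8063/5330, -11/92)

E = 2665/144, F = 0, G = 529/9 at the point
E_p = -44/3, E_q = 0, F_p = 0, F_q = 0, G_p = -506/9, G_q = 0
EG - F^2 = 1409785/1296;  g^inv = (1296/1409785) * [[529/9, 0], [0, 2665/144]]
first-kind symbols [ij,l] = (1/2)(d_i g_jl + d_j g_il - d_l g_ij): [pp,p] = E_p/2 = -22/3, [pp,q] = F_p - E_q/2 = 0, [pq,p] = E_q/2 = 0, [pq,q] = G_p/2 = -253/9, [qq,p] = F_q - G_p/2 = 253/9, [qq,q] = G_q/2 = 0
Gamma^p_ij = (G*[ij,p] - F*[ij,q])/(EG - F^2), Gamma^q_ij = (E*[ij,q] - F*[ij,p])/(EG - F^2)
Gamma_ppp = -1056/2665, Gamma_ppq = 0, Gamma_pqq = 4048/2665, Gamma_qpp = 0, Gamma_qpq = -11/23, Gamma_qqq = 0
d^2p/dtau^2 = -(Gamma_ppp*(1/8)^2 + 2*Gamma_ppq*(1/8)*(-1) + Gamma_pqq*(-1)^2) = -8063/5330
d^2q/dtau^2 = -(Gamma_qpp*(1/8)^2 + 2*Gamma_qpq*(1/8)*(-1) + Gamma_qqq*(-1)^2) = -11/92


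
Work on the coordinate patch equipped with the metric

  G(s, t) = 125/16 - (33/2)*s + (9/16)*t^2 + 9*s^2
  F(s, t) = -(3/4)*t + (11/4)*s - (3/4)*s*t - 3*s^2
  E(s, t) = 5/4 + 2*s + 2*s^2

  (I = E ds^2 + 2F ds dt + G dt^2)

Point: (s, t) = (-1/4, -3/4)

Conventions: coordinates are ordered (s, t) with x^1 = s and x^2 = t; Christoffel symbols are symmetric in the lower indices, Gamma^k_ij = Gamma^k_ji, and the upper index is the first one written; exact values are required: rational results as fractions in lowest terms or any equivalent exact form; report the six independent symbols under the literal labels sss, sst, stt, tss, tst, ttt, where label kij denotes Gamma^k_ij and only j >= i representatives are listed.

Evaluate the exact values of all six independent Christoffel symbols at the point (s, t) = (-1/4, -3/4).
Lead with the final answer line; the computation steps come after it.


Answer: Gamma_sss = 35180/45093, Gamma_sst = -6496/15031, Gamma_stt = 173632/15031, Gamma_tss = 18176/45093, Gamma_tst = -12544/15031, Gamma_ttt = 5644/15031

E = 7/8, F = -29/64, G = 3281/256 at the point
E_s = 1, E_t = 0, F_s = 77/16, F_t = -9/16, G_s = -21, G_t = -27/32
EG - F^2 = 45093/4096;  g^inv = (4096/45093) * [[3281/256, 29/64], [29/64, 7/8]]
first-kind symbols [ij,l] = (1/2)(d_i g_jl + d_j g_il - d_l g_ij): [ss,s] = E_s/2 = 1/2, [ss,t] = F_s - E_t/2 = 77/16, [st,s] = E_t/2 = 0, [st,t] = G_s/2 = -21/2, [tt,s] = F_t - G_s/2 = 159/16, [tt,t] = G_t/2 = -27/64
Gamma^s_ij = (G*[ij,s] - F*[ij,t])/(EG - F^2), Gamma^t_ij = (E*[ij,t] - F*[ij,s])/(EG - F^2)


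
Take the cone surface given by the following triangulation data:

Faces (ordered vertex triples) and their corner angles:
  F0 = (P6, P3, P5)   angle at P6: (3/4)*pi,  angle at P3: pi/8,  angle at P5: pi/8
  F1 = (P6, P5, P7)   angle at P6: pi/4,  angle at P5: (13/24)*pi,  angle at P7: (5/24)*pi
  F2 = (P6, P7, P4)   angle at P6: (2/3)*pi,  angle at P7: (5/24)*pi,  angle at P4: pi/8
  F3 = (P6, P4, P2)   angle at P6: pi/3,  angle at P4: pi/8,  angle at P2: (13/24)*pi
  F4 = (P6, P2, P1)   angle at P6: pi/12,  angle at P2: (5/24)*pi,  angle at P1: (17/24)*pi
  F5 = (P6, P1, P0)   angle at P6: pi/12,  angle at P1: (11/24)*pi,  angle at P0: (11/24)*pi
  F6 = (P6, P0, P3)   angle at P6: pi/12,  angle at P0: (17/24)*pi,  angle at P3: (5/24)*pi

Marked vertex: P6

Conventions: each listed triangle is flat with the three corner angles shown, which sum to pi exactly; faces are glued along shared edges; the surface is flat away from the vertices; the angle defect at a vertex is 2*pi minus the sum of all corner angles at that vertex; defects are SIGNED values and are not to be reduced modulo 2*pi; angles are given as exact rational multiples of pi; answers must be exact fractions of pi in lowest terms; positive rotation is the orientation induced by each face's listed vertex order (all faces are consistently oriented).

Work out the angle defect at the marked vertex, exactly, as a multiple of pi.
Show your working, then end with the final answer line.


Sum of corner angles at P6: (9/4)*pi
defect = 2*pi - (9/4)*pi

Answer: defect(P6) = -pi/4


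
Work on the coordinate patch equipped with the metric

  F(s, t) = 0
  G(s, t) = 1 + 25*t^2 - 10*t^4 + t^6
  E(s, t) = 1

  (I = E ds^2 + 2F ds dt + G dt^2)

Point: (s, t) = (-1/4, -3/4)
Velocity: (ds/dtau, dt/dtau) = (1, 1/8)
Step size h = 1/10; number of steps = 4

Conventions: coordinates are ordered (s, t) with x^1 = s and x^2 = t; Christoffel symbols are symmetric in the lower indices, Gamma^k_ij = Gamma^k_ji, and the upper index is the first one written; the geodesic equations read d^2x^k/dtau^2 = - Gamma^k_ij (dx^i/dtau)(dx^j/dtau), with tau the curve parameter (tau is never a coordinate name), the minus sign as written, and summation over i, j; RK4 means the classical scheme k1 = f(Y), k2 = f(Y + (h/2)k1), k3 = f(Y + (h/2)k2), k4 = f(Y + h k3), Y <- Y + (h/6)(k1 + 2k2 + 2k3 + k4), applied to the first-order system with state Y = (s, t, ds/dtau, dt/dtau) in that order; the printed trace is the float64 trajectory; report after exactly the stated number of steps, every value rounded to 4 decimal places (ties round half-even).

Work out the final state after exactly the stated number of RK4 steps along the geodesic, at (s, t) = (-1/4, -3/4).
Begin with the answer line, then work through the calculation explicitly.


Answer: s = 0.1500, t = -0.6988, ds/dtau = 1.0000, dt/dtau = 0.1313

f(Y) = (ds/dtau, dt/dtau, -Gamma^s_ij Y'^i Y'^j, -Gamma^t_ij Y'^i Y'^j) with the Gammas evaluated at the stage position; h = 0.100000; intermediate values shown to 6 dp
step 0: s = -0.2500, t = -0.7500, ds/dtau = 1.0000, dt/dtau = 0.1250
step 1:
  k1: at (s, t) = (-0.250000, -0.750000), (ds/dtau, dt/dtau) = (1.000000, 0.125000); Gamma_sss = 0.000000, Gamma_sst = 0.000000, Gamma_stt = 0.000000, Gamma_tss = 0.000000, Gamma_tst = 0.000000, Gamma_ttt = -0.912888; k1 = (1.000000, 0.125000, 0.000000, 0.014264)
  k2: at (s, t) = (-0.200000, -0.743750), (ds/dtau, dt/dtau) = (1.000000, 0.125713); Gamma_sss = 0.000000, Gamma_sst = 0.000000, Gamma_stt = 0.000000, Gamma_tss = 0.000000, Gamma_tst = 0.000000, Gamma_ttt = -0.925427; k2 = (1.000000, 0.125713, 0.000000, 0.014625)
  k3: at (s, t) = (-0.200000, -0.743714), (ds/dtau, dt/dtau) = (1.000000, 0.125731); Gamma_sss = 0.000000, Gamma_sst = 0.000000, Gamma_stt = 0.000000, Gamma_tss = 0.000000, Gamma_tst = 0.000000, Gamma_ttt = -0.925499; k3 = (1.000000, 0.125731, 0.000000, 0.014631)
  k4: at (s, t) = (-0.150000, -0.737427), (ds/dtau, dt/dtau) = (1.000000, 0.126463); Gamma_sss = 0.000000, Gamma_sst = 0.000000, Gamma_stt = 0.000000, Gamma_tss = 0.000000, Gamma_tst = 0.000000, Gamma_ttt = -0.938217; k4 = (1.000000, 0.126463, 0.000000, 0.015005)
  Y <- Y + (h/6)(k1 + 2k2 + 2k3 + k4): s = -0.1500, t = -0.7374, ds/dtau = 1.0000, dt/dtau = 0.1265
step 2:
  k1: at (s, t) = (-0.150000, -0.737427), (ds/dtau, dt/dtau) = (1.000000, 0.126463); Gamma_sss = 0.000000, Gamma_sst = 0.000000, Gamma_stt = 0.000000, Gamma_tss = 0.000000, Gamma_tst = 0.000000, Gamma_ttt = -0.938216; k1 = (1.000000, 0.126463, 0.000000, 0.015005)
  k2: at (s, t) = (-0.100000, -0.731104), (ds/dtau, dt/dtau) = (1.000000, 0.127213); Gamma_sss = 0.000000, Gamma_sst = 0.000000, Gamma_stt = 0.000000, Gamma_tss = 0.000000, Gamma_tst = 0.000000, Gamma_ttt = -0.951112; k2 = (1.000000, 0.127213, 0.000000, 0.015392)
  k3: at (s, t) = (-0.100000, -0.731067), (ds/dtau, dt/dtau) = (1.000000, 0.127233); Gamma_sss = 0.000000, Gamma_sst = 0.000000, Gamma_stt = 0.000000, Gamma_tss = 0.000000, Gamma_tst = 0.000000, Gamma_ttt = -0.951189; k3 = (1.000000, 0.127233, 0.000000, 0.015398)
  k4: at (s, t) = (-0.050000, -0.724704), (ds/dtau, dt/dtau) = (1.000000, 0.128003); Gamma_sss = 0.000000, Gamma_sst = 0.000000, Gamma_stt = 0.000000, Gamma_tss = 0.000000, Gamma_tst = 0.000000, Gamma_ttt = -0.964277; k4 = (1.000000, 0.128003, 0.000000, 0.015799)
  Y <- Y + (h/6)(k1 + 2k2 + 2k3 + k4): s = -0.0500, t = -0.7247, ds/dtau = 1.0000, dt/dtau = 0.1280
step 3:
  k1: at (s, t) = (-0.050000, -0.724705), (ds/dtau, dt/dtau) = (1.000000, 0.128003); Gamma_sss = 0.000000, Gamma_sst = 0.000000, Gamma_stt = 0.000000, Gamma_tss = 0.000000, Gamma_tst = 0.000000, Gamma_ttt = -0.964276; k1 = (1.000000, 0.128003, 0.000000, 0.015799)
  k2: at (s, t) = (0.000000, -0.718305), (ds/dtau, dt/dtau) = (1.000000, 0.128793); Gamma_sss = 0.000000, Gamma_sst = 0.000000, Gamma_stt = 0.000000, Gamma_tss = 0.000000, Gamma_tst = 0.000000, Gamma_ttt = -0.977555; k2 = (1.000000, 0.128793, 0.000000, 0.016215)
  k3: at (s, t) = (0.000000, -0.718265), (ds/dtau, dt/dtau) = (1.000000, 0.128814); Gamma_sss = 0.000000, Gamma_sst = 0.000000, Gamma_stt = 0.000000, Gamma_tss = 0.000000, Gamma_tst = 0.000000, Gamma_ttt = -0.977637; k3 = (1.000000, 0.128814, 0.000000, 0.016222)
  k4: at (s, t) = (0.050000, -0.711823), (ds/dtau, dt/dtau) = (1.000000, 0.129625); Gamma_sss = 0.000000, Gamma_sst = 0.000000, Gamma_stt = 0.000000, Gamma_tss = 0.000000, Gamma_tst = 0.000000, Gamma_ttt = -0.991122; k4 = (1.000000, 0.129625, 0.000000, 0.016653)
  Y <- Y + (h/6)(k1 + 2k2 + 2k3 + k4): s = 0.0500, t = -0.7118, ds/dtau = 1.0000, dt/dtau = 0.1296
step 4:
  k1: at (s, t) = (0.050000, -0.711824), (ds/dtau, dt/dtau) = (1.000000, 0.129625); Gamma_sss = 0.000000, Gamma_sst = 0.000000, Gamma_stt = 0.000000, Gamma_tss = 0.000000, Gamma_tst = 0.000000, Gamma_ttt = -0.991120; k1 = (1.000000, 0.129625, 0.000000, 0.016653)
  k2: at (s, t) = (0.100000, -0.705343), (ds/dtau, dt/dtau) = (1.000000, 0.130458); Gamma_sss = 0.000000, Gamma_sst = 0.000000, Gamma_stt = 0.000000, Gamma_tss = 0.000000, Gamma_tst = 0.000000, Gamma_ttt = -1.004811; k2 = (1.000000, 0.130458, 0.000000, 0.017101)
  k3: at (s, t) = (0.100000, -0.705301), (ds/dtau, dt/dtau) = (1.000000, 0.130480); Gamma_sss = 0.000000, Gamma_sst = 0.000000, Gamma_stt = 0.000000, Gamma_tss = 0.000000, Gamma_tst = 0.000000, Gamma_ttt = -1.004899; k3 = (1.000000, 0.130480, 0.000000, 0.017108)
  k4: at (s, t) = (0.150000, -0.698776), (ds/dtau, dt/dtau) = (1.000000, 0.131336); Gamma_sss = 0.000000, Gamma_sst = 0.000000, Gamma_stt = 0.000000, Gamma_tss = 0.000000, Gamma_tst = 0.000000, Gamma_ttt = -1.018810; k4 = (1.000000, 0.131336, 0.000000, 0.017574)
  Y <- Y + (h/6)(k1 + 2k2 + 2k3 + k4): s = 0.1500, t = -0.6988, ds/dtau = 1.0000, dt/dtau = 0.1313


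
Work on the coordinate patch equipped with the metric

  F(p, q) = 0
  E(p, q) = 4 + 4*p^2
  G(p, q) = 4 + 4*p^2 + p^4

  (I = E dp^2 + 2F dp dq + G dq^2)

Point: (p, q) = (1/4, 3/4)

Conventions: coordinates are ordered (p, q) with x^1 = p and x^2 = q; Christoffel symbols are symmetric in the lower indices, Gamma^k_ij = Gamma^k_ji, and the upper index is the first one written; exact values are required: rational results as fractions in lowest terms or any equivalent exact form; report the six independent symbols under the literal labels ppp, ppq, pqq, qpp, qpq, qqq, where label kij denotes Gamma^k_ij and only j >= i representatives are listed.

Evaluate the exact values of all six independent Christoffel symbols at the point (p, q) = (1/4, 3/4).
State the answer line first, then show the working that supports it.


Answer: Gamma_ppp = 4/17, Gamma_ppq = 0, Gamma_pqq = -33/136, Gamma_qpp = 0, Gamma_qpq = 8/33, Gamma_qqq = 0

E = 17/4, F = 0, G = 1089/256 at the point
E_p = 2, E_q = 0, F_p = 0, F_q = 0, G_p = 33/16, G_q = 0
EG - F^2 = 18513/1024;  g^inv = (1024/18513) * [[1089/256, 0], [0, 17/4]]
first-kind symbols [ij,l] = (1/2)(d_i g_jl + d_j g_il - d_l g_ij): [pp,p] = E_p/2 = 1, [pp,q] = F_p - E_q/2 = 0, [pq,p] = E_q/2 = 0, [pq,q] = G_p/2 = 33/32, [qq,p] = F_q - G_p/2 = -33/32, [qq,q] = G_q/2 = 0
Gamma^p_ij = (G*[ij,p] - F*[ij,q])/(EG - F^2), Gamma^q_ij = (E*[ij,q] - F*[ij,p])/(EG - F^2)


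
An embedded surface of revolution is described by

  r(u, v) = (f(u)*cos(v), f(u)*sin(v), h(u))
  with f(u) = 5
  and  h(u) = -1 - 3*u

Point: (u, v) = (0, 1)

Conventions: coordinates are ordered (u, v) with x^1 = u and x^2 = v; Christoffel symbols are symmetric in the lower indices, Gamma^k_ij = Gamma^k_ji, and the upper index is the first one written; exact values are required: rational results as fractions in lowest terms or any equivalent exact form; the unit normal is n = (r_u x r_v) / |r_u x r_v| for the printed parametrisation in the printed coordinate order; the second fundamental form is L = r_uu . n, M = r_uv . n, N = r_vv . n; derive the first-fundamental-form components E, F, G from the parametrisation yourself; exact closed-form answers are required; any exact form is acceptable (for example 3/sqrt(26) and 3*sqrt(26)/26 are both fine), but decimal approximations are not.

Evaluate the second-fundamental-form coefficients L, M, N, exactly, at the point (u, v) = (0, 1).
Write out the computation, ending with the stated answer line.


f = 5, f' = 0, f'' = 0, h' = -3, h'' = 0
E = 9, F = 0, G = 25; answer radicand W^2 = 9
unnormalised second-form numerators: l = 0, m = 0, n = -15; L = l/sqrt(9), and similarly M = m/sqrt(W^2), N = n/sqrt(W^2)

Answer: L = 0, M = 0, N = -5


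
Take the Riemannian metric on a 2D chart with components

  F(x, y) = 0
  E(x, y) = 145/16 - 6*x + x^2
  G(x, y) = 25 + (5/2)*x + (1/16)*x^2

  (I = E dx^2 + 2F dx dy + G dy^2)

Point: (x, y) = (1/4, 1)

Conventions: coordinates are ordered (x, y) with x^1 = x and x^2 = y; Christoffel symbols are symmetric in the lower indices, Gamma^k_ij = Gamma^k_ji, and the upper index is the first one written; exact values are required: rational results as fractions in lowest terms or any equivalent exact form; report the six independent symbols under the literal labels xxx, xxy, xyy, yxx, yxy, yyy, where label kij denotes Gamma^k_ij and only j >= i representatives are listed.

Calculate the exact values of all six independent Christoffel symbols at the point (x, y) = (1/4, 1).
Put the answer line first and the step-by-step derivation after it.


Answer: Gamma_xxx = -22/61, Gamma_xxy = 0, Gamma_xyy = -81/488, Gamma_yxx = 0, Gamma_yxy = 4/81, Gamma_yyy = 0

E = 61/8, F = 0, G = 6561/256 at the point
E_x = -11/2, E_y = 0, F_x = 0, F_y = 0, G_x = 81/32, G_y = 0
EG - F^2 = 400221/2048;  g^inv = (2048/400221) * [[6561/256, 0], [0, 61/8]]
first-kind symbols [ij,l] = (1/2)(d_i g_jl + d_j g_il - d_l g_ij): [xx,x] = E_x/2 = -11/4, [xx,y] = F_x - E_y/2 = 0, [xy,x] = E_y/2 = 0, [xy,y] = G_x/2 = 81/64, [yy,x] = F_y - G_x/2 = -81/64, [yy,y] = G_y/2 = 0
Gamma^x_ij = (G*[ij,x] - F*[ij,y])/(EG - F^2), Gamma^y_ij = (E*[ij,y] - F*[ij,x])/(EG - F^2)


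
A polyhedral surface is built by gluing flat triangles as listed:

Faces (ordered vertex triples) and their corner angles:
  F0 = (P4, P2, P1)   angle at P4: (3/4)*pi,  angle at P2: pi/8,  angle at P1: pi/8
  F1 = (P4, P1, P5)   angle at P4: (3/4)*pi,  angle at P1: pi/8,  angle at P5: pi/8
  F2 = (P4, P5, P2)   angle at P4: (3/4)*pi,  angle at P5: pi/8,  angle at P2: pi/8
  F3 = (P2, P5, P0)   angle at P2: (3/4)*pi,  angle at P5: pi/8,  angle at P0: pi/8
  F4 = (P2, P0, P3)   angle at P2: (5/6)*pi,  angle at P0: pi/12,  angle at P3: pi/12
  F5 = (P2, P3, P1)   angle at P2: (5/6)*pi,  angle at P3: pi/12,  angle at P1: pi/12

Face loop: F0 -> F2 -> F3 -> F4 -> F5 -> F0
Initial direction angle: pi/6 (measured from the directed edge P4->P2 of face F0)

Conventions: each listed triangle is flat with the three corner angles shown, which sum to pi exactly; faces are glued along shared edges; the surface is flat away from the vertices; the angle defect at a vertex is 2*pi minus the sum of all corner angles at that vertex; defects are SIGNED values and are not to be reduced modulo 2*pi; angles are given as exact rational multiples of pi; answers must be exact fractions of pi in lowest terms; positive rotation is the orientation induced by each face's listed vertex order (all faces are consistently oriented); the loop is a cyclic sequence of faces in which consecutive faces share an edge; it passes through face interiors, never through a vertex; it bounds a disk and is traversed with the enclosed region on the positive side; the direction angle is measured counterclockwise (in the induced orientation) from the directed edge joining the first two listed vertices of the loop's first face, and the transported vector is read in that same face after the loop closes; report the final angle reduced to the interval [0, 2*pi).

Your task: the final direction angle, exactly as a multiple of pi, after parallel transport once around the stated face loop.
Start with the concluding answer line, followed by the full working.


Answer: final direction angle = (3/2)*pi

enclosed vertex P2: corner angles sum to (8/3)*pi, defect = 2*pi - (8/3)*pi = (-2/3)*pi
by Gauss-Bonnet the loop rotates the vector by the enclosed defect sum (positive orientation, mod 2*pi)
final angle = pi/6 - (2/3)*pi = (3/2)*pi (mod 2*pi)


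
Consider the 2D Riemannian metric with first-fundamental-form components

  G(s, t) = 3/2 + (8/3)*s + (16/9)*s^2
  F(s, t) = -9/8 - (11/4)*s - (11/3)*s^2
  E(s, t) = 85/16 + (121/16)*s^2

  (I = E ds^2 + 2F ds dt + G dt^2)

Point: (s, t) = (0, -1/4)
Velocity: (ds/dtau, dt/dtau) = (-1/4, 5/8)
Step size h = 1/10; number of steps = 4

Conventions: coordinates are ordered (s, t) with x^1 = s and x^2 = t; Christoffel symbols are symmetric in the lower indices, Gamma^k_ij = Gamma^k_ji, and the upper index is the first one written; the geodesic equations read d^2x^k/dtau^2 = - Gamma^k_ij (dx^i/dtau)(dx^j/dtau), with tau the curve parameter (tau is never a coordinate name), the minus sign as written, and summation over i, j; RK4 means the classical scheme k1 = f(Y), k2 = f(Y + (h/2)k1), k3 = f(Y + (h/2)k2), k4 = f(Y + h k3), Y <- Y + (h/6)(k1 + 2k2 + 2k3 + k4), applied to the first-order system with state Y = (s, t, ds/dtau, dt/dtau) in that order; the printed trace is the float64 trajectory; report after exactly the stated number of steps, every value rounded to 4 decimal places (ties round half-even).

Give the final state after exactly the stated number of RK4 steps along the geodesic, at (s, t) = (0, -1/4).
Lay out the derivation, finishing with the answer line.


f(Y) = (ds/dtau, dt/dtau, -Gamma^s_ij Y'^i Y'^j, -Gamma^t_ij Y'^i Y'^j) with the Gammas evaluated at the stage position; h = 0.100000; intermediate values shown to 6 dp
step 0: s = 0.0000, t = -0.2500, ds/dtau = -0.2500, dt/dtau = 0.6250
step 1:
  k1: at (s, t) = (0.000000, -0.250000), (ds/dtau, dt/dtau) = (-0.250000, 0.625000); Gamma_sss = -0.461538, Gamma_sst = 0.223776, Gamma_stt = -0.298368, Gamma_tss = -2.179487, Gamma_tst = 1.056721, Gamma_ttt = -0.223776; k1 = (-0.250000, 0.625000, 0.215326, 0.553856)
  k2: at (s, t) = (-0.012500, -0.218750), (ds/dtau, dt/dtau) = (-0.239234, 0.652693); Gamma_sss = -0.460231, Gamma_sst = 0.216633, Gamma_stt = -0.291230, Gamma_tss = -2.154503, Gamma_tst = 1.054914, Gamma_ttt = -0.216633; k2 = (-0.239234, 0.652693, 0.218059, 0.545037)
  k3: at (s, t) = (-0.011962, -0.217365), (ds/dtau, dt/dtau) = (-0.239097, 0.652252); Gamma_sss = -0.460281, Gamma_sst = 0.216937, Gamma_stt = -0.291536, Gamma_tss = -2.155606, Gamma_tst = 1.054989, Gamma_ttt = -0.216937; k3 = (-0.239097, 0.652252, 0.218005, 0.544577)
  k4: at (s, t) = (-0.023910, -0.184775), (ds/dtau, dt/dtau) = (-0.228199, 0.679458); Gamma_sss = -0.459309, Gamma_sst = 0.210280, Gamma_stt = -0.284758, Gamma_tss = -2.130549, Gamma_tst = 1.053400, Gamma_ttt = -0.210280; k4 = (-0.228199, 0.679458, 0.220589, 0.534690)
  Y <- Y + (h/6)(k1 + 2k2 + 2k3 + k4): s = -0.0239, t = -0.1848, ds/dtau = -0.2282, dt/dtau = 0.6795
step 2:
  k1: at (s, t) = (-0.023914, -0.184761), (ds/dtau, dt/dtau) = (-0.228199, 0.679463); Gamma_sss = -0.459308, Gamma_sst = 0.210277, Gamma_stt = -0.284755, Gamma_tss = -2.130539, Gamma_tst = 1.053399, Gamma_ttt = -0.210277; k1 = (-0.228199, 0.679463, 0.220589, 0.534692)
  k2: at (s, t) = (-0.035324, -0.150788), (ds/dtau, dt/dtau) = (-0.217170, 0.706197); Gamma_sss = -0.458638, Gamma_sst = 0.204084, Gamma_stt = -0.278327, Gamma_tss = -2.105416, Gamma_tst = 1.052000, Gamma_ttt = -0.204084; k2 = (-0.217170, 0.706197, 0.223035, 0.523756)
  k3: at (s, t) = (-0.034773, -0.149451), (ds/dtau, dt/dtau) = (-0.217048, 0.705651); Gamma_sss = -0.458665, Gamma_sst = 0.204379, Gamma_stt = -0.278636, Gamma_tss = -2.106658, Gamma_tst = 1.052065, Gamma_ttt = -0.204379; k3 = (-0.217048, 0.705651, 0.222958, 0.523281)
  k4: at (s, t) = (-0.045619, -0.114196), (ds/dtau, dt/dtau) = (-0.205903, 0.731791); Gamma_sss = -0.458242, Gamma_sst = 0.198634, Gamma_stt = -0.272565, Gamma_tss = -2.081686, Gamma_tst = 1.050826, Gamma_ttt = -0.198634; k4 = (-0.205903, 0.731791, 0.225251, 0.511301)
  Y <- Y + (h/6)(k1 + 2k2 + 2k3 + k4): s = -0.0456, t = -0.1142, ds/dtau = -0.2059, dt/dtau = 0.7318
step 3:
  k1: at (s, t) = (-0.045623, -0.114178), (ds/dtau, dt/dtau) = (-0.205902, 0.731797); Gamma_sss = -0.458242, Gamma_sst = 0.198632, Gamma_stt = -0.272563, Gamma_tss = -2.081676, Gamma_tst = 1.050825, Gamma_ttt = -0.198632; k1 = (-0.205902, 0.731797, 0.225251, 0.511301)
  k2: at (s, t) = (-0.055918, -0.077589), (ds/dtau, dt/dtau) = (-0.194640, 0.757362); Gamma_sss = -0.458038, Gamma_sst = 0.193314, Gamma_stt = -0.266839, Gamma_tss = -2.056880, Gamma_tst = 1.049724, Gamma_ttt = -0.193314; k2 = (-0.194640, 0.757362, 0.227405, 0.498294)
  k3: at (s, t) = (-0.055355, -0.076310), (ds/dtau, dt/dtau) = (-0.194532, 0.756712); Gamma_sss = -0.458044, Gamma_sst = 0.193602, Gamma_stt = -0.267151, Gamma_tss = -2.058265, Gamma_tst = 1.049782, Gamma_ttt = -0.193602; k3 = (-0.194532, 0.756712, 0.227306, 0.497815)
  k4: at (s, t) = (-0.065076, -0.038507), (ds/dtau, dt/dtau) = (-0.183172, 0.781579); Gamma_sss = -0.458012, Gamma_sst = 0.188696, Gamma_stt = -0.261779, Gamma_tss = -2.033882, Gamma_tst = 1.048796, Gamma_ttt = -0.188696; k4 = (-0.183172, 0.781579, 0.229307, 0.483806)
  Y <- Y + (h/6)(k1 + 2k2 + 2k3 + k4): s = -0.0651, t = -0.0385, ds/dtau = -0.1832, dt/dtau = 0.7816
step 4:
  k1: at (s, t) = (-0.065080, -0.038486), (ds/dtau, dt/dtau) = (-0.183169, 0.781586); Gamma_sss = -0.458012, Gamma_sst = 0.188694, Gamma_stt = -0.261777, Gamma_tss = -2.033873, Gamma_tst = 1.048796, Gamma_ttt = -0.188694; k1 = (-0.183169, 0.781586, 0.229308, 0.483803)
  k2: at (s, t) = (-0.074239, 0.000593), (ds/dtau, dt/dtau) = (-0.171704, 0.805776); Gamma_sss = -0.458127, Gamma_sst = 0.184181, Gamma_stt = -0.256748, Gamma_tss = -2.009946, Gamma_tst = 1.047909, Gamma_ttt = -0.184181; k2 = (-0.171704, 0.805776, 0.231172, 0.468808)
  k3: at (s, t) = (-0.073665, 0.001803), (ds/dtau, dt/dtau) = (-0.171611, 0.805026); Gamma_sss = -0.458116, Gamma_sst = 0.184460, Gamma_stt = -0.257062, Gamma_tss = -2.011472, Gamma_tst = 1.047964, Gamma_ttt = -0.184460; k3 = (-0.171611, 0.805026, 0.231052, 0.468336)
  k4: at (s, t) = (-0.082241, 0.042016), (ds/dtau, dt/dtau) = (-0.160064, 0.828420); Gamma_sss = -0.458339, Gamma_sst = 0.180324, Gamma_stt = -0.252381, Gamma_tss = -1.988247, Gamma_tst = 1.047162, Gamma_ttt = -0.180324; k4 = (-0.160064, 0.828420, 0.232768, 0.452400)
  Y <- Y + (h/6)(k1 + 2k2 + 2k3 + k4): s = -0.0822, t = 0.0420, ds/dtau = -0.1601, dt/dtau = 0.8284

Answer: s = -0.0822, t = 0.0420, ds/dtau = -0.1601, dt/dtau = 0.8284


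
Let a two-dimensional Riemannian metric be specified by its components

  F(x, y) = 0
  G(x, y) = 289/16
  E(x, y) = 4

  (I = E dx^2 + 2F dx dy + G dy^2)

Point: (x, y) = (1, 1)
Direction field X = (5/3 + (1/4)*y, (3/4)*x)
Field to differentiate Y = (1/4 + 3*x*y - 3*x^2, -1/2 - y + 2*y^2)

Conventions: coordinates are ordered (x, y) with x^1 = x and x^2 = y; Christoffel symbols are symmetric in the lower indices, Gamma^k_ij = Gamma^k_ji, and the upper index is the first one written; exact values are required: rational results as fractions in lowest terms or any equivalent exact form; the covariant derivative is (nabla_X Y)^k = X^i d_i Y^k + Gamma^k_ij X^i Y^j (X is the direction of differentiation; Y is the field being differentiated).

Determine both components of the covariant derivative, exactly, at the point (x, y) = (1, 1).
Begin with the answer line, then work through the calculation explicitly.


Answer: (nabla_X Y)^x = -7/2, (nabla_X Y)^y = 9/4

E = 4, F = 0, G = 289/16 at the point
E_x = 0, E_y = 0, F_x = 0, F_y = 0, G_x = 0, G_y = 0
EG - F^2 = 289/4;  g^inv = (4/289) * [[289/16, 0], [0, 4]]
first-kind symbols [ij,l] = (1/2)(d_i g_jl + d_j g_il - d_l g_ij): [xx,x] = E_x/2 = 0, [xx,y] = F_x - E_y/2 = 0, [xy,x] = E_y/2 = 0, [xy,y] = G_x/2 = 0, [yy,x] = F_y - G_x/2 = 0, [yy,y] = G_y/2 = 0
Gamma^x_ij = (G*[ij,x] - F*[ij,y])/(EG - F^2), Gamma^y_ij = (E*[ij,y] - F*[ij,x])/(EG - F^2)
Gamma_xxx = 0, Gamma_xxy = 0, Gamma_xyy = 0, Gamma_yxx = 0, Gamma_yxy = 0, Gamma_yyy = 0
X = (23/12, 3/4), Y = (1/4, 1/2) at the point


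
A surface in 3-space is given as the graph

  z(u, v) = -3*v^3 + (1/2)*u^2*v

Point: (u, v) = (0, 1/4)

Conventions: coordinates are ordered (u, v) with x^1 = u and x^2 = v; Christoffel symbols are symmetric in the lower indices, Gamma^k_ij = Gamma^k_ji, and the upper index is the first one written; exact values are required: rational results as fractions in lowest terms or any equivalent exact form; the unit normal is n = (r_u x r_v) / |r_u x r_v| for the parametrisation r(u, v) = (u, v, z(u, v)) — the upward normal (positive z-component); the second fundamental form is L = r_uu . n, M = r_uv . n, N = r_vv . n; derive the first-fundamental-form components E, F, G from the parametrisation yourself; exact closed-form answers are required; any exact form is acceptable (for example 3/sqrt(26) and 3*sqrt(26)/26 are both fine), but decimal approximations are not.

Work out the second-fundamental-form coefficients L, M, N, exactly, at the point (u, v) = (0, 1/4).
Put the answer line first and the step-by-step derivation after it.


Answer: L = 4*sqrt(337)/337, M = 0, N = -72*sqrt(337)/337

z_u = 0, z_v = -9/16, z_uu = 1/4, z_uv = 0, z_vv = -9/2
E = 1, F = 0, G = 337/256; answer radicand W^2 = 337/256
unnormalised second-form numerators: l = 1/4, m = 0, n = -9/2; L = l/sqrt(337/256), and similarly M = m/sqrt(W^2), N = n/sqrt(W^2)


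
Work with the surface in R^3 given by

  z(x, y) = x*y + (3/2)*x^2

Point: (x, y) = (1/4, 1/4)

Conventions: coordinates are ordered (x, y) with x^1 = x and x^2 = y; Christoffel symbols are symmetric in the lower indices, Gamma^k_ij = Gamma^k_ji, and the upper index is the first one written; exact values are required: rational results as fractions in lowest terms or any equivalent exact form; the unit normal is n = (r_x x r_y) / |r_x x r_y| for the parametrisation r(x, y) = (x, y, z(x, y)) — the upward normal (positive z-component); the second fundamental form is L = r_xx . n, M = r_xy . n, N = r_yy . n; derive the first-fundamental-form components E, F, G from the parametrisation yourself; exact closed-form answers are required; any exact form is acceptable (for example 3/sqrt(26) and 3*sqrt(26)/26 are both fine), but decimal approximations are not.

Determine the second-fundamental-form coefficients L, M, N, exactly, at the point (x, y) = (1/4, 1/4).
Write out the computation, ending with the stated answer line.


z_x = 1, z_y = 1/4, z_xx = 3, z_xy = 1, z_yy = 0
E = 2, F = 1/4, G = 17/16; answer radicand W^2 = 33/16
unnormalised second-form numerators: l = 3, m = 1, n = 0; L = l/sqrt(33/16), and similarly M = m/sqrt(W^2), N = n/sqrt(W^2)

Answer: L = 4*sqrt(33)/11, M = 4*sqrt(33)/33, N = 0
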